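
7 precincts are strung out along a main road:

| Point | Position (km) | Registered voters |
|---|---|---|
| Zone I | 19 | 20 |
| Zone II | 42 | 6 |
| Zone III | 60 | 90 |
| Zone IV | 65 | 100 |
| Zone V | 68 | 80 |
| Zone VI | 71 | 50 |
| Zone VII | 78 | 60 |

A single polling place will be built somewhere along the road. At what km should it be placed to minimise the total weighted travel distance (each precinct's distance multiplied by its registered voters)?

For a sum of weighted absolute distances on a line, the optimum is the weighted median (not the mean). Total weight W = 406; half-weight = 203.
Sort by position and accumulate weight:
  km 19 (Zone I, w=20) → cum 20
  km 42 (Zone II, w=6) → cum 26
  km 60 (Zone III, w=90) → cum 116
  km 65 (Zone IV, w=100) → cum 216  ≥ 203 → median here
  km 68 (Zone V, w=80) → cum 296
  km 71 (Zone VI, w=50) → cum 346
  km 78 (Zone VII, w=60) → cum 406
Optimal location: km 65.

x = 65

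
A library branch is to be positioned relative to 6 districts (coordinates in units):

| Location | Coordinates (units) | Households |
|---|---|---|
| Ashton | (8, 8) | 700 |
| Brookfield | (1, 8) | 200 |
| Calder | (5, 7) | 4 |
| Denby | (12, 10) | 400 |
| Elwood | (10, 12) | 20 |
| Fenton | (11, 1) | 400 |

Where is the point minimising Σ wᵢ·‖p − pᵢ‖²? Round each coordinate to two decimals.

The minimiser of Σwᵢ‖p−pᵢ‖² is the weighted centroid p* = (Σwᵢpᵢ)/(Σwᵢ).
Σwᵢ = 1724.
Σwᵢxᵢ = 700·8 + 200·1 + 4·5 + 400·12 + 20·10 + 400·11 = 15220.
Σwᵢyᵢ = 700·8 + 200·8 + 4·7 + 400·10 + 20·12 + 400·1 = 11868.
x* = 15220/1724 = 8.83, y* = 11868/1724 = 6.88.

(8.83, 6.88)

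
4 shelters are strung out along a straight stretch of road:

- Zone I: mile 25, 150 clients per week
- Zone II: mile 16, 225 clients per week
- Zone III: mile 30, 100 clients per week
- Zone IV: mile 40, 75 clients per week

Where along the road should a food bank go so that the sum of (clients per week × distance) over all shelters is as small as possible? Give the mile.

For a sum of weighted absolute distances on a line, the optimum is the weighted median (not the mean). Total weight W = 550; half-weight = 275.
Sort by position and accumulate weight:
  mile 16 (Zone II, w=225) → cum 225
  mile 25 (Zone I, w=150) → cum 375  ≥ 275 → median here
  mile 30 (Zone III, w=100) → cum 475
  mile 40 (Zone IV, w=75) → cum 550
Optimal location: mile 25.

x = 25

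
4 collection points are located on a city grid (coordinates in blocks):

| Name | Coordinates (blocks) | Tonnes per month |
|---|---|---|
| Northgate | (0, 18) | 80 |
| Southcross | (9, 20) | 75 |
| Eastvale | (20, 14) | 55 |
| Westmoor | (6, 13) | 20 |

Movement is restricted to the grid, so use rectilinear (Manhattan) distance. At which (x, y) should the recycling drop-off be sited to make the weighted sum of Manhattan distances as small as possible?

Manhattan distance separates: Σwᵢ(|x−xᵢ|+|y−yᵢ|) = Σwᵢ|x−xᵢ| + Σwᵢ|y−yᵢ|, so x and y are optimised independently as 1-D weighted medians.
Total weight W = 230; half = 115.
x-coordinate, sorted with cumulative weight:
  x=0 (Northgate, w=80) cum 80
  x=6 (Westmoor, w=20) cum 100
  x=9 (Southcross, w=75) cum 175  ← median
  x=20 (Eastvale, w=55) cum 230
⇒ x* = 9
y-coordinate, sorted with cumulative weight:
  y=13 (Westmoor, w=20) cum 20
  y=14 (Eastvale, w=55) cum 75
  y=18 (Northgate, w=80) cum 155  ← median
  y=20 (Southcross, w=75) cum 230
⇒ y* = 18

(9, 18)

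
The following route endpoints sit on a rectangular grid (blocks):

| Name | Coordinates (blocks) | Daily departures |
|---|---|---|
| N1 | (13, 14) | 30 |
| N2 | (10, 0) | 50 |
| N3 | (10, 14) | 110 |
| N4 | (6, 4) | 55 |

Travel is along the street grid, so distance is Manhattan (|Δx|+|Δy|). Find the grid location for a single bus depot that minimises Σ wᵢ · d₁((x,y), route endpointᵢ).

(10, 14)

Manhattan distance separates: Σwᵢ(|x−xᵢ|+|y−yᵢ|) = Σwᵢ|x−xᵢ| + Σwᵢ|y−yᵢ|, so x and y are optimised independently as 1-D weighted medians.
Total weight W = 245; half = 122.5.
x-coordinate, sorted with cumulative weight:
  x=6 (N4, w=55) cum 55
  x=10 (N2, w=50) cum 105
  x=10 (N3, w=110) cum 215  ← median
  x=13 (N1, w=30) cum 245
⇒ x* = 10
y-coordinate, sorted with cumulative weight:
  y=0 (N2, w=50) cum 50
  y=4 (N4, w=55) cum 105
  y=14 (N1, w=30) cum 135  ← median
  y=14 (N3, w=110) cum 245
⇒ y* = 14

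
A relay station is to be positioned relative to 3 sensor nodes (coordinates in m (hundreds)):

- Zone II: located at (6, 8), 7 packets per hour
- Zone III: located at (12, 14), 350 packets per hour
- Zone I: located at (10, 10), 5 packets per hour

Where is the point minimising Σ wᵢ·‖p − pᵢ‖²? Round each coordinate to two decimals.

(11.86, 13.83)

The minimiser of Σwᵢ‖p−pᵢ‖² is the weighted centroid p* = (Σwᵢpᵢ)/(Σwᵢ).
Σwᵢ = 362.
Σwᵢxᵢ = 7·6 + 350·12 + 5·10 = 4292.
Σwᵢyᵢ = 7·8 + 350·14 + 5·10 = 5006.
x* = 4292/362 = 11.86, y* = 5006/362 = 13.83.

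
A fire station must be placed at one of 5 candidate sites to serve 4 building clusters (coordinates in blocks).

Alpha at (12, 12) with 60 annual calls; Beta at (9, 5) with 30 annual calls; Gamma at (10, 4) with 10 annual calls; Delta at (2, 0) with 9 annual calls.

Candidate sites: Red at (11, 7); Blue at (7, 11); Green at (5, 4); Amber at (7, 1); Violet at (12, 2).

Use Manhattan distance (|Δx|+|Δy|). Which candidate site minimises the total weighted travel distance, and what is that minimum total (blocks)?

Red, total 664 blocks

Total weighted distance at each candidate:
  Red (11, 7): total = 664
  Blue (7, 11): total = 844
  Green (5, 4): total = 1163
  Amber (7, 1): total = 1254
  Violet (12, 2): total = 928
Minimum is at Red with total 664 blocks.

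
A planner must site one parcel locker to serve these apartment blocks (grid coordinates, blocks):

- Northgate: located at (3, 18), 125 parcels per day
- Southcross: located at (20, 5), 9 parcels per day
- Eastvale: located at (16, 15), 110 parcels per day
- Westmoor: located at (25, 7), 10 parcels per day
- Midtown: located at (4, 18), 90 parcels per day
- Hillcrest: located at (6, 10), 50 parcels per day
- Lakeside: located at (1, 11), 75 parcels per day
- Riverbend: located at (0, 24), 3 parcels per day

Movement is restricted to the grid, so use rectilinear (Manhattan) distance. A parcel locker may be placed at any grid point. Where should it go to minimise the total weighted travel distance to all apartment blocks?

(4, 15)

Manhattan distance separates: Σwᵢ(|x−xᵢ|+|y−yᵢ|) = Σwᵢ|x−xᵢ| + Σwᵢ|y−yᵢ|, so x and y are optimised independently as 1-D weighted medians.
Total weight W = 472; half = 236.
x-coordinate, sorted with cumulative weight:
  x=0 (Riverbend, w=3) cum 3
  x=1 (Lakeside, w=75) cum 78
  x=3 (Northgate, w=125) cum 203
  x=4 (Midtown, w=90) cum 293  ← median
  x=6 (Hillcrest, w=50) cum 343
  x=16 (Eastvale, w=110) cum 453
  x=20 (Southcross, w=9) cum 462
  x=25 (Westmoor, w=10) cum 472
⇒ x* = 4
y-coordinate, sorted with cumulative weight:
  y=5 (Southcross, w=9) cum 9
  y=7 (Westmoor, w=10) cum 19
  y=10 (Hillcrest, w=50) cum 69
  y=11 (Lakeside, w=75) cum 144
  y=15 (Eastvale, w=110) cum 254  ← median
  y=18 (Northgate, w=125) cum 379
  y=18 (Midtown, w=90) cum 469
  y=24 (Riverbend, w=3) cum 472
⇒ y* = 15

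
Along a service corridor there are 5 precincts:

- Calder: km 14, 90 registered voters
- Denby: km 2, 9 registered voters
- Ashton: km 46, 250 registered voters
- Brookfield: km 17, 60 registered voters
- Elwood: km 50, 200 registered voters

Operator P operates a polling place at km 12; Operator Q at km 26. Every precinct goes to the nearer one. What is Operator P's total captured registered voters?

The indifferent point is the midpoint (12+26)/2 = 19; precincts left of it (closer to Operator P at 12) go to Operator P, those right go to Operator Q.
  Denby at 2 (w=9) → Operator P
  Calder at 14 (w=90) → Operator P
  Brookfield at 17 (w=60) → Operator P
  Ashton at 46 (w=250) → Operator Q
  Elwood at 50 (w=200) → Operator Q
Operator P captures 159; Operator Q captures 450.

159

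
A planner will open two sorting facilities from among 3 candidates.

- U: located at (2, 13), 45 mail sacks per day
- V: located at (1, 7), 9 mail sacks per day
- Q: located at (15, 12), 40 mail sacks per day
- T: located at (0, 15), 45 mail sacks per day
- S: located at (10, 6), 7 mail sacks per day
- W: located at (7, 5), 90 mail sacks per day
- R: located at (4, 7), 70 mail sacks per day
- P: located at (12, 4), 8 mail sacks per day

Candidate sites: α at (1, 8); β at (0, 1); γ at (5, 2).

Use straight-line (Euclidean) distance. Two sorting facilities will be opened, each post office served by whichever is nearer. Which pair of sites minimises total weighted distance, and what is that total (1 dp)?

{α, γ}, total 1771.3

Evaluate every pair (each demand assigned to the nearer of the two):
  {α, γ}: total = 1771.3
  {α, β}: total = 2122.3
  {β, γ}: total = 2544.8
Best pair: {α, γ} with total 1771.3.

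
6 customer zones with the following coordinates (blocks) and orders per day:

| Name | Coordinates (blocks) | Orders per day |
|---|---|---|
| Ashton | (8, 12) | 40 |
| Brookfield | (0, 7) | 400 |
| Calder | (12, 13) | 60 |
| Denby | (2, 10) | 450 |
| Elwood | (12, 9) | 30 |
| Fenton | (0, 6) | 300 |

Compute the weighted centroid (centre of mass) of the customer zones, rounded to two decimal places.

(1.80, 8.30)

The minimiser of Σwᵢ‖p−pᵢ‖² is the weighted centroid p* = (Σwᵢpᵢ)/(Σwᵢ).
Σwᵢ = 1280.
Σwᵢxᵢ = 40·8 + 400·0 + 60·12 + 450·2 + 30·12 + 300·0 = 2300.
Σwᵢyᵢ = 40·12 + 400·7 + 60·13 + 450·10 + 30·9 + 300·6 = 10630.
x* = 2300/1280 = 1.80, y* = 10630/1280 = 8.30.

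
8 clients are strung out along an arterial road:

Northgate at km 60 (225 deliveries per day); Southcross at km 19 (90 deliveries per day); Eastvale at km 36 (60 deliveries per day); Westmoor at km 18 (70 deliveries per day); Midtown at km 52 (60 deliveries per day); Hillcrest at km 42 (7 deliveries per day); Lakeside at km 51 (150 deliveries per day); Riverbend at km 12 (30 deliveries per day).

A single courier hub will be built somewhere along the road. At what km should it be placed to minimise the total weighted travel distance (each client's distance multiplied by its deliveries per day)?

For a sum of weighted absolute distances on a line, the optimum is the weighted median (not the mean). Total weight W = 692; half-weight = 346.
Sort by position and accumulate weight:
  km 12 (Riverbend, w=30) → cum 30
  km 18 (Westmoor, w=70) → cum 100
  km 19 (Southcross, w=90) → cum 190
  km 36 (Eastvale, w=60) → cum 250
  km 42 (Hillcrest, w=7) → cum 257
  km 51 (Lakeside, w=150) → cum 407  ≥ 346 → median here
  km 52 (Midtown, w=60) → cum 467
  km 60 (Northgate, w=225) → cum 692
Optimal location: km 51.

x = 51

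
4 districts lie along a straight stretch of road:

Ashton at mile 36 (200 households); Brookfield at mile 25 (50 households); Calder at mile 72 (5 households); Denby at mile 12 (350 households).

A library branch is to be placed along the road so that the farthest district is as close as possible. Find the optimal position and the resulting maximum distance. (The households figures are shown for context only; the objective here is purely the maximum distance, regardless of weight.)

The 1-center on a line is the midpoint of the two extreme points: leftmost at 12, rightmost at 72.
Optimal location = (12 + 72)/2 = 42; maximum distance = (72 − 12)/2 = 30.

location 42, max distance 30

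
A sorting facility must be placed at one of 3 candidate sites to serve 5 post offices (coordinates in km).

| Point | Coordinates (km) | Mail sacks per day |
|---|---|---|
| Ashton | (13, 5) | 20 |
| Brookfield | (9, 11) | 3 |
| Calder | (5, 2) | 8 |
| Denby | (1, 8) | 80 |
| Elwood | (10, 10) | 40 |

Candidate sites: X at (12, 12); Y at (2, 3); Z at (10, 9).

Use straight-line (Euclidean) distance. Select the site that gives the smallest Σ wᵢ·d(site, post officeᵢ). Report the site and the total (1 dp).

Z, total 940.0 km

Total weighted distance at each candidate:
  X (12, 12): total = 1298.1
  Y (2, 3): total = 1113.9
  Z (10, 9): total = 940.0
Minimum is at Z with total 940.0 km.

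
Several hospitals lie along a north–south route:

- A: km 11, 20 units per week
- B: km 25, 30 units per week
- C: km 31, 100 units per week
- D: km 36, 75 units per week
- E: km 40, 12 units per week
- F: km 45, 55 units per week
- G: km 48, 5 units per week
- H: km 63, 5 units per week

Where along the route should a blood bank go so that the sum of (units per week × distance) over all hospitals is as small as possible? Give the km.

x = 36

For a sum of weighted absolute distances on a line, the optimum is the weighted median (not the mean). Total weight W = 302; half-weight = 151.
Sort by position and accumulate weight:
  km 11 (A, w=20) → cum 20
  km 25 (B, w=30) → cum 50
  km 31 (C, w=100) → cum 150
  km 36 (D, w=75) → cum 225  ≥ 151 → median here
  km 40 (E, w=12) → cum 237
  km 45 (F, w=55) → cum 292
  km 48 (G, w=5) → cum 297
  km 63 (H, w=5) → cum 302
Optimal location: km 36.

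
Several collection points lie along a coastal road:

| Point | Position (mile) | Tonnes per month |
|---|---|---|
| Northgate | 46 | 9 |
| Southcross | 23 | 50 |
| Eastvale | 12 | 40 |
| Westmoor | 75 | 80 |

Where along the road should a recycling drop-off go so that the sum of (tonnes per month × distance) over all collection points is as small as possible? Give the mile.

For a sum of weighted absolute distances on a line, the optimum is the weighted median (not the mean). Total weight W = 179; half-weight = 89.5.
Sort by position and accumulate weight:
  mile 12 (Eastvale, w=40) → cum 40
  mile 23 (Southcross, w=50) → cum 90  ≥ 89.5 → median here
  mile 46 (Northgate, w=9) → cum 99
  mile 75 (Westmoor, w=80) → cum 179
Optimal location: mile 23.

x = 23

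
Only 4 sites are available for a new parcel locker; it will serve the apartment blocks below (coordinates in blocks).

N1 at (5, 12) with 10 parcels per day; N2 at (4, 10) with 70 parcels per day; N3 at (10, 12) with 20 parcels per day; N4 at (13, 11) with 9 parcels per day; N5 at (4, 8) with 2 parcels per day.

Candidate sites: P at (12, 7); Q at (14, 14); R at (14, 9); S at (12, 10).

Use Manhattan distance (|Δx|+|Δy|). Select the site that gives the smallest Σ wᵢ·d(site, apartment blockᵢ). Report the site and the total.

S, total 768 blocks

Total weighted distance at each candidate:
  P (12, 7): total = 1093
  Q (14, 14): total = 1278
  R (14, 9): total = 1079
  S (12, 10): total = 768
Minimum is at S with total 768 blocks.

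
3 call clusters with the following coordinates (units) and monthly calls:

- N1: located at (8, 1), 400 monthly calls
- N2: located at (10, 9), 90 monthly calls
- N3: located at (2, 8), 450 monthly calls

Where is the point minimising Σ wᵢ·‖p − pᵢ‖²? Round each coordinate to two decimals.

(5.32, 5.12)

The minimiser of Σwᵢ‖p−pᵢ‖² is the weighted centroid p* = (Σwᵢpᵢ)/(Σwᵢ).
Σwᵢ = 940.
Σwᵢxᵢ = 400·8 + 90·10 + 450·2 = 5000.
Σwᵢyᵢ = 400·1 + 90·9 + 450·8 = 4810.
x* = 5000/940 = 5.32, y* = 4810/940 = 5.12.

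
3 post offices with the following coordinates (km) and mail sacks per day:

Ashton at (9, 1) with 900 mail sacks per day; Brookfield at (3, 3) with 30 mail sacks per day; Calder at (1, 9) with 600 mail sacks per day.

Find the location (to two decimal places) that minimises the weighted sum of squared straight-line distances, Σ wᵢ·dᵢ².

The minimiser of Σwᵢ‖p−pᵢ‖² is the weighted centroid p* = (Σwᵢpᵢ)/(Σwᵢ).
Σwᵢ = 1530.
Σwᵢxᵢ = 900·9 + 30·3 + 600·1 = 8790.
Σwᵢyᵢ = 900·1 + 30·3 + 600·9 = 6390.
x* = 8790/1530 = 5.75, y* = 6390/1530 = 4.18.

(5.75, 4.18)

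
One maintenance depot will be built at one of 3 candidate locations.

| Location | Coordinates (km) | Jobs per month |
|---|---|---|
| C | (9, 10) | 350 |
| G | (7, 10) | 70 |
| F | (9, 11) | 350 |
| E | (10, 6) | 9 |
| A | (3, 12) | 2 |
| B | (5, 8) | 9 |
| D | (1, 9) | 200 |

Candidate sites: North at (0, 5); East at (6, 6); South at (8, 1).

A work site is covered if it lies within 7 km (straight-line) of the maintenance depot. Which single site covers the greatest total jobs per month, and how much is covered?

East, covering 990

Coverage radius r = 7 km; a point is covered iff (Δx)²+(Δy)² ≤ 7² = 49.
  North (0, 5): covers {B, D} → 209
  East (6, 6): covers {C, G, F, E, A, B, D} → 990
  South (8, 1): covers {E} → 9
Maximum coverage at East: 990 jobs per month.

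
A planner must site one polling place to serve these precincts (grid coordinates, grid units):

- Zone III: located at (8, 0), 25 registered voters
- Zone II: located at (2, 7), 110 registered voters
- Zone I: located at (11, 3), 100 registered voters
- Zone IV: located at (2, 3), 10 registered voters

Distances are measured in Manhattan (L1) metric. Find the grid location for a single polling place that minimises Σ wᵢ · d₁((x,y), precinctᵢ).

Manhattan distance separates: Σwᵢ(|x−xᵢ|+|y−yᵢ|) = Σwᵢ|x−xᵢ| + Σwᵢ|y−yᵢ|, so x and y are optimised independently as 1-D weighted medians.
Total weight W = 245; half = 122.5.
x-coordinate, sorted with cumulative weight:
  x=2 (Zone II, w=110) cum 110
  x=2 (Zone IV, w=10) cum 120
  x=8 (Zone III, w=25) cum 145  ← median
  x=11 (Zone I, w=100) cum 245
⇒ x* = 8
y-coordinate, sorted with cumulative weight:
  y=0 (Zone III, w=25) cum 25
  y=3 (Zone I, w=100) cum 125  ← median
  y=3 (Zone IV, w=10) cum 135
  y=7 (Zone II, w=110) cum 245
⇒ y* = 3

(8, 3)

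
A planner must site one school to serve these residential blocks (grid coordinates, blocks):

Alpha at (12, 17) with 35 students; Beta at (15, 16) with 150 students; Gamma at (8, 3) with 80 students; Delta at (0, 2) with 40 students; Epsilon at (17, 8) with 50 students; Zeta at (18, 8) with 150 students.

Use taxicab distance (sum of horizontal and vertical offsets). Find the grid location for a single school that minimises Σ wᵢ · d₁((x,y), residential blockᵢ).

Manhattan distance separates: Σwᵢ(|x−xᵢ|+|y−yᵢ|) = Σwᵢ|x−xᵢ| + Σwᵢ|y−yᵢ|, so x and y are optimised independently as 1-D weighted medians.
Total weight W = 505; half = 252.5.
x-coordinate, sorted with cumulative weight:
  x=0 (Delta, w=40) cum 40
  x=8 (Gamma, w=80) cum 120
  x=12 (Alpha, w=35) cum 155
  x=15 (Beta, w=150) cum 305  ← median
  x=17 (Epsilon, w=50) cum 355
  x=18 (Zeta, w=150) cum 505
⇒ x* = 15
y-coordinate, sorted with cumulative weight:
  y=2 (Delta, w=40) cum 40
  y=3 (Gamma, w=80) cum 120
  y=8 (Epsilon, w=50) cum 170
  y=8 (Zeta, w=150) cum 320  ← median
  y=16 (Beta, w=150) cum 470
  y=17 (Alpha, w=35) cum 505
⇒ y* = 8

(15, 8)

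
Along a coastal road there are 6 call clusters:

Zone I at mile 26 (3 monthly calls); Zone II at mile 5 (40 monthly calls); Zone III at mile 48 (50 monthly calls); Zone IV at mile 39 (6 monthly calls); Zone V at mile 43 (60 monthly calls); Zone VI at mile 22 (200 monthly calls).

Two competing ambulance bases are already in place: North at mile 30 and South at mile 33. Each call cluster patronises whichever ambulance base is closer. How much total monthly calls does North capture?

The indifferent point is the midpoint (30+33)/2 = 31.5; call clusters left of it (closer to North at 30) go to North, those right go to South.
  Zone II at 5 (w=40) → North
  Zone VI at 22 (w=200) → North
  Zone I at 26 (w=3) → North
  Zone IV at 39 (w=6) → South
  Zone V at 43 (w=60) → South
  Zone III at 48 (w=50) → South
North captures 243; South captures 116.

243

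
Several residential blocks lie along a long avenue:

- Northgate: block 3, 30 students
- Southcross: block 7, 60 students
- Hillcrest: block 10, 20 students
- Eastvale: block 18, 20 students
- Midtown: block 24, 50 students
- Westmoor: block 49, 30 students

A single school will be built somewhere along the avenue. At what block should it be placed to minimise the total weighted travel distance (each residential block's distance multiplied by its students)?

x = 10

For a sum of weighted absolute distances on a line, the optimum is the weighted median (not the mean). Total weight W = 210; half-weight = 105.
Sort by position and accumulate weight:
  block 3 (Northgate, w=30) → cum 30
  block 7 (Southcross, w=60) → cum 90
  block 10 (Hillcrest, w=20) → cum 110  ≥ 105 → median here
  block 18 (Eastvale, w=20) → cum 130
  block 24 (Midtown, w=50) → cum 180
  block 49 (Westmoor, w=30) → cum 210
Optimal location: block 10.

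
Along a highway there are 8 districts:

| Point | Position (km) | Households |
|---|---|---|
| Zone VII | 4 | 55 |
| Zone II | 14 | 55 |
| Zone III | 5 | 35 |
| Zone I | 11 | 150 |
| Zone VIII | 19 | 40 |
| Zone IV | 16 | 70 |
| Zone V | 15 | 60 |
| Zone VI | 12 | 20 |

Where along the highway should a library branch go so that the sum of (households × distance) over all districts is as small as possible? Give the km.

For a sum of weighted absolute distances on a line, the optimum is the weighted median (not the mean). Total weight W = 485; half-weight = 242.5.
Sort by position and accumulate weight:
  km 4 (Zone VII, w=55) → cum 55
  km 5 (Zone III, w=35) → cum 90
  km 11 (Zone I, w=150) → cum 240
  km 12 (Zone VI, w=20) → cum 260  ≥ 242.5 → median here
  km 14 (Zone II, w=55) → cum 315
  km 15 (Zone V, w=60) → cum 375
  km 16 (Zone IV, w=70) → cum 445
  km 19 (Zone VIII, w=40) → cum 485
Optimal location: km 12.

x = 12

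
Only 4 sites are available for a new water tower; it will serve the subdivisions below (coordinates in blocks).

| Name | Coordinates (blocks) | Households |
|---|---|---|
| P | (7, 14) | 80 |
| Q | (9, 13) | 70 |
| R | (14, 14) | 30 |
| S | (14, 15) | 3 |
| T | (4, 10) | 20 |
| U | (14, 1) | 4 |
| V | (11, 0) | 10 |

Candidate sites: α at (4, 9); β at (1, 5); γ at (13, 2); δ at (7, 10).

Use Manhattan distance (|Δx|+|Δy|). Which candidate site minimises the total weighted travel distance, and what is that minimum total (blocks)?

δ, total 1300 blocks

Total weighted distance at each candidate:
  α (4, 9): total = 2020
  β (1, 5): total = 3427
  γ (13, 2): total = 3310
  δ (7, 10): total = 1300
Minimum is at δ with total 1300 blocks.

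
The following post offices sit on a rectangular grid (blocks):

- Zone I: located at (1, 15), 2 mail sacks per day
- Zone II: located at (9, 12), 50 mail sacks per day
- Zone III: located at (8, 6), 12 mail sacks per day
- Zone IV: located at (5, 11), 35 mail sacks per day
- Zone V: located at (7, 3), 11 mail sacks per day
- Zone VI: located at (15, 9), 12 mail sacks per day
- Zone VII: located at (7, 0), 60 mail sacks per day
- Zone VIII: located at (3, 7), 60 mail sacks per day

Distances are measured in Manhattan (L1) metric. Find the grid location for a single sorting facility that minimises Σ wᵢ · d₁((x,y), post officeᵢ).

Manhattan distance separates: Σwᵢ(|x−xᵢ|+|y−yᵢ|) = Σwᵢ|x−xᵢ| + Σwᵢ|y−yᵢ|, so x and y are optimised independently as 1-D weighted medians.
Total weight W = 242; half = 121.
x-coordinate, sorted with cumulative weight:
  x=1 (Zone I, w=2) cum 2
  x=3 (Zone VIII, w=60) cum 62
  x=5 (Zone IV, w=35) cum 97
  x=7 (Zone V, w=11) cum 108
  x=7 (Zone VII, w=60) cum 168  ← median
  x=8 (Zone III, w=12) cum 180
  x=9 (Zone II, w=50) cum 230
  x=15 (Zone VI, w=12) cum 242
⇒ x* = 7
y-coordinate, sorted with cumulative weight:
  y=0 (Zone VII, w=60) cum 60
  y=3 (Zone V, w=11) cum 71
  y=6 (Zone III, w=12) cum 83
  y=7 (Zone VIII, w=60) cum 143  ← median
  y=9 (Zone VI, w=12) cum 155
  y=11 (Zone IV, w=35) cum 190
  y=12 (Zone II, w=50) cum 240
  y=15 (Zone I, w=2) cum 242
⇒ y* = 7

(7, 7)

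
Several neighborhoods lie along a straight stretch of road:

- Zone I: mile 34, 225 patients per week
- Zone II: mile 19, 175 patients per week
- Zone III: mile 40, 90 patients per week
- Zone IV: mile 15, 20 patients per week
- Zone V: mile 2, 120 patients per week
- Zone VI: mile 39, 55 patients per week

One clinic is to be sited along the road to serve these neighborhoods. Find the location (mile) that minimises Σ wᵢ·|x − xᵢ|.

For a sum of weighted absolute distances on a line, the optimum is the weighted median (not the mean). Total weight W = 685; half-weight = 342.5.
Sort by position and accumulate weight:
  mile 2 (Zone V, w=120) → cum 120
  mile 15 (Zone IV, w=20) → cum 140
  mile 19 (Zone II, w=175) → cum 315
  mile 34 (Zone I, w=225) → cum 540  ≥ 342.5 → median here
  mile 39 (Zone VI, w=55) → cum 595
  mile 40 (Zone III, w=90) → cum 685
Optimal location: mile 34.

x = 34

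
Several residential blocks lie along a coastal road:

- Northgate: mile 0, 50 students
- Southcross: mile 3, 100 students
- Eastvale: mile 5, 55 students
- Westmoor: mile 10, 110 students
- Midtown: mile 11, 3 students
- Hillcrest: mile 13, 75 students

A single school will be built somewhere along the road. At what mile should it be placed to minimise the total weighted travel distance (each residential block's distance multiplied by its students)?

x = 5

For a sum of weighted absolute distances on a line, the optimum is the weighted median (not the mean). Total weight W = 393; half-weight = 196.5.
Sort by position and accumulate weight:
  mile 0 (Northgate, w=50) → cum 50
  mile 3 (Southcross, w=100) → cum 150
  mile 5 (Eastvale, w=55) → cum 205  ≥ 196.5 → median here
  mile 10 (Westmoor, w=110) → cum 315
  mile 11 (Midtown, w=3) → cum 318
  mile 13 (Hillcrest, w=75) → cum 393
Optimal location: mile 5.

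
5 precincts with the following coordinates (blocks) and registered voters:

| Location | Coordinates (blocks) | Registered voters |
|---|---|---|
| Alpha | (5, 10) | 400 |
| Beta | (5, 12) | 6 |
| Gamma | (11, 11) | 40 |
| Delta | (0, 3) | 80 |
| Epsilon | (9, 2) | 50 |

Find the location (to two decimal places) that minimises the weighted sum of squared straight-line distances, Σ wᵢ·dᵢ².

The minimiser of Σwᵢ‖p−pᵢ‖² is the weighted centroid p* = (Σwᵢpᵢ)/(Σwᵢ).
Σwᵢ = 576.
Σwᵢxᵢ = 400·5 + 6·5 + 40·11 + 80·0 + 50·9 = 2920.
Σwᵢyᵢ = 400·10 + 6·12 + 40·11 + 80·3 + 50·2 = 4852.
x* = 2920/576 = 5.07, y* = 4852/576 = 8.42.

(5.07, 8.42)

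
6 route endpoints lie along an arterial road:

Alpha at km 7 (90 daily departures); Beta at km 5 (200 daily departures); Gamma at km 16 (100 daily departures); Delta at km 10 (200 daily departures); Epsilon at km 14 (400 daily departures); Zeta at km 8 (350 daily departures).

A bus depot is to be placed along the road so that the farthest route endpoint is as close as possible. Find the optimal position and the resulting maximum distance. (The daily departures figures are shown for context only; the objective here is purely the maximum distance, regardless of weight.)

The 1-center on a line is the midpoint of the two extreme points: leftmost at 5, rightmost at 16.
Optimal location = (5 + 16)/2 = 10.5; maximum distance = (16 − 5)/2 = 5.5.

location 10.5, max distance 5.5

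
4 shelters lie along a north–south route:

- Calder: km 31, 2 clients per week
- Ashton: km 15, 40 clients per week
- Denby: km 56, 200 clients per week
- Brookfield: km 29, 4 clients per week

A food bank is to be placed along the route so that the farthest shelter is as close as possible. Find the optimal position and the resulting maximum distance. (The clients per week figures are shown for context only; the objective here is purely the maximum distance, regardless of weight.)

The 1-center on a line is the midpoint of the two extreme points: leftmost at 15, rightmost at 56.
Optimal location = (15 + 56)/2 = 35.5; maximum distance = (56 − 15)/2 = 20.5.

location 35.5, max distance 20.5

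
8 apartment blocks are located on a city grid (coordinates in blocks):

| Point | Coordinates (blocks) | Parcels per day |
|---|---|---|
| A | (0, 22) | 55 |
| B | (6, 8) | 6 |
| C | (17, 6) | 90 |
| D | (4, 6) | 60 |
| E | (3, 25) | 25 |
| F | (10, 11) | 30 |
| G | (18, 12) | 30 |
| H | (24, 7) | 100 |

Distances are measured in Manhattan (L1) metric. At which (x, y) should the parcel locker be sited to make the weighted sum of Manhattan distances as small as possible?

(17, 7)

Manhattan distance separates: Σwᵢ(|x−xᵢ|+|y−yᵢ|) = Σwᵢ|x−xᵢ| + Σwᵢ|y−yᵢ|, so x and y are optimised independently as 1-D weighted medians.
Total weight W = 396; half = 198.
x-coordinate, sorted with cumulative weight:
  x=0 (A, w=55) cum 55
  x=3 (E, w=25) cum 80
  x=4 (D, w=60) cum 140
  x=6 (B, w=6) cum 146
  x=10 (F, w=30) cum 176
  x=17 (C, w=90) cum 266  ← median
  x=18 (G, w=30) cum 296
  x=24 (H, w=100) cum 396
⇒ x* = 17
y-coordinate, sorted with cumulative weight:
  y=6 (C, w=90) cum 90
  y=6 (D, w=60) cum 150
  y=7 (H, w=100) cum 250  ← median
  y=8 (B, w=6) cum 256
  y=11 (F, w=30) cum 286
  y=12 (G, w=30) cum 316
  y=22 (A, w=55) cum 371
  y=25 (E, w=25) cum 396
⇒ y* = 7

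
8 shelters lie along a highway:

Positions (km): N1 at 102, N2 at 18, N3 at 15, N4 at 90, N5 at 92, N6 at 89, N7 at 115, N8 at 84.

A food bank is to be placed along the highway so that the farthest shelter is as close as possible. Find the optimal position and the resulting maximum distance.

location 65, max distance 50

The 1-center on a line is the midpoint of the two extreme points: leftmost at 15, rightmost at 115.
Optimal location = (15 + 115)/2 = 65; maximum distance = (115 − 15)/2 = 50.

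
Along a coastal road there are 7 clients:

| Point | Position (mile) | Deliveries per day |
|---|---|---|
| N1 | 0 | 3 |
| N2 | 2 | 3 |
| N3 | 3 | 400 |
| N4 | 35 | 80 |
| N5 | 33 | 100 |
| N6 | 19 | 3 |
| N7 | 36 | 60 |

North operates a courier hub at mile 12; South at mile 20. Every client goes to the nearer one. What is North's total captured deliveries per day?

406

The indifferent point is the midpoint (12+20)/2 = 16; clients left of it (closer to North at 12) go to North, those right go to South.
  N1 at 0 (w=3) → North
  N2 at 2 (w=3) → North
  N3 at 3 (w=400) → North
  N6 at 19 (w=3) → South
  N5 at 33 (w=100) → South
  N4 at 35 (w=80) → South
  N7 at 36 (w=60) → South
North captures 406; South captures 243.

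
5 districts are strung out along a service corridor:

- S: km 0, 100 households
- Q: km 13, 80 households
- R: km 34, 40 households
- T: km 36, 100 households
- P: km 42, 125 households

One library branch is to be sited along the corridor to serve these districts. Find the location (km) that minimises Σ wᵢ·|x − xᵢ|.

x = 36

For a sum of weighted absolute distances on a line, the optimum is the weighted median (not the mean). Total weight W = 445; half-weight = 222.5.
Sort by position and accumulate weight:
  km 0 (S, w=100) → cum 100
  km 13 (Q, w=80) → cum 180
  km 34 (R, w=40) → cum 220
  km 36 (T, w=100) → cum 320  ≥ 222.5 → median here
  km 42 (P, w=125) → cum 445
Optimal location: km 36.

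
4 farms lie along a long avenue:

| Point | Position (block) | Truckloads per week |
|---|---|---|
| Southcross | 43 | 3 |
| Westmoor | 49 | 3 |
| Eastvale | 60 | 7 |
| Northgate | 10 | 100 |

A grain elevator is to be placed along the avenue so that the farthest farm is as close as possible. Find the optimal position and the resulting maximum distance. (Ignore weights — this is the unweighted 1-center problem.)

location 35, max distance 25

The 1-center on a line is the midpoint of the two extreme points: leftmost at 10, rightmost at 60.
Optimal location = (10 + 60)/2 = 35; maximum distance = (60 − 10)/2 = 25.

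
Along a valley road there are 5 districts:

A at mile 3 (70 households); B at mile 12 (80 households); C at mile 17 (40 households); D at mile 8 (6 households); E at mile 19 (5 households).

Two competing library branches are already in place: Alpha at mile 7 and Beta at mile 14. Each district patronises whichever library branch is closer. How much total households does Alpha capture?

The indifferent point is the midpoint (7+14)/2 = 10.5; districts left of it (closer to Alpha at 7) go to Alpha, those right go to Beta.
  A at 3 (w=70) → Alpha
  D at 8 (w=6) → Alpha
  B at 12 (w=80) → Beta
  C at 17 (w=40) → Beta
  E at 19 (w=5) → Beta
Alpha captures 76; Beta captures 125.

76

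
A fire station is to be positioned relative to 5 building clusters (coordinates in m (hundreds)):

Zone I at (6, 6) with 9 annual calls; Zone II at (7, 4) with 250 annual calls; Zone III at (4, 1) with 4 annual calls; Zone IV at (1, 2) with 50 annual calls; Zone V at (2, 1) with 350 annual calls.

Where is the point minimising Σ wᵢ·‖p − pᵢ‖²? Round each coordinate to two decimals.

The minimiser of Σwᵢ‖p−pᵢ‖² is the weighted centroid p* = (Σwᵢpᵢ)/(Σwᵢ).
Σwᵢ = 663.
Σwᵢxᵢ = 9·6 + 250·7 + 4·4 + 50·1 + 350·2 = 2570.
Σwᵢyᵢ = 9·6 + 250·4 + 4·1 + 50·2 + 350·1 = 1508.
x* = 2570/663 = 3.88, y* = 1508/663 = 2.27.

(3.88, 2.27)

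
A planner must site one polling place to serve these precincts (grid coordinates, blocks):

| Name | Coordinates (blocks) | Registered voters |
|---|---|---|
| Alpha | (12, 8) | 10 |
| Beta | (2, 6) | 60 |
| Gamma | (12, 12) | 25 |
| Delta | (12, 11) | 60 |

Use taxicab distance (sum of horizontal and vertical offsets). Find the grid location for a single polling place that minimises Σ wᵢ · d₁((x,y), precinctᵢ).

Manhattan distance separates: Σwᵢ(|x−xᵢ|+|y−yᵢ|) = Σwᵢ|x−xᵢ| + Σwᵢ|y−yᵢ|, so x and y are optimised independently as 1-D weighted medians.
Total weight W = 155; half = 77.5.
x-coordinate, sorted with cumulative weight:
  x=2 (Beta, w=60) cum 60
  x=12 (Alpha, w=10) cum 70
  x=12 (Gamma, w=25) cum 95  ← median
  x=12 (Delta, w=60) cum 155
⇒ x* = 12
y-coordinate, sorted with cumulative weight:
  y=6 (Beta, w=60) cum 60
  y=8 (Alpha, w=10) cum 70
  y=11 (Delta, w=60) cum 130  ← median
  y=12 (Gamma, w=25) cum 155
⇒ y* = 11

(12, 11)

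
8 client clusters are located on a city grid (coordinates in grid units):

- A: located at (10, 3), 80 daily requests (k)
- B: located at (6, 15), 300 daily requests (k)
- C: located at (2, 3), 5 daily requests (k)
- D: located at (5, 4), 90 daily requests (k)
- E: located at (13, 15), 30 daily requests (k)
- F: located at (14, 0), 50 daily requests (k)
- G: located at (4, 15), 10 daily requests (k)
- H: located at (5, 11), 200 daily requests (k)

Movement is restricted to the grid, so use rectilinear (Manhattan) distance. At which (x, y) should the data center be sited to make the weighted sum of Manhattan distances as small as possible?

Manhattan distance separates: Σwᵢ(|x−xᵢ|+|y−yᵢ|) = Σwᵢ|x−xᵢ| + Σwᵢ|y−yᵢ|, so x and y are optimised independently as 1-D weighted medians.
Total weight W = 765; half = 382.5.
x-coordinate, sorted with cumulative weight:
  x=2 (C, w=5) cum 5
  x=4 (G, w=10) cum 15
  x=5 (D, w=90) cum 105
  x=5 (H, w=200) cum 305
  x=6 (B, w=300) cum 605  ← median
  x=10 (A, w=80) cum 685
  x=13 (E, w=30) cum 715
  x=14 (F, w=50) cum 765
⇒ x* = 6
y-coordinate, sorted with cumulative weight:
  y=0 (F, w=50) cum 50
  y=3 (A, w=80) cum 130
  y=3 (C, w=5) cum 135
  y=4 (D, w=90) cum 225
  y=11 (H, w=200) cum 425  ← median
  y=15 (B, w=300) cum 725
  y=15 (E, w=30) cum 755
  y=15 (G, w=10) cum 765
⇒ y* = 11

(6, 11)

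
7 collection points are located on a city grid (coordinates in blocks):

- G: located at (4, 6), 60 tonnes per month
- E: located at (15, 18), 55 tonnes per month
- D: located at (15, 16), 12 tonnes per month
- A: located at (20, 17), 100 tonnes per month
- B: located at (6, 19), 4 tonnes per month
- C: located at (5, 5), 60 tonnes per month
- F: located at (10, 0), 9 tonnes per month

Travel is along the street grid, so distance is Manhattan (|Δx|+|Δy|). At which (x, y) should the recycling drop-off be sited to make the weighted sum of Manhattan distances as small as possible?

Manhattan distance separates: Σwᵢ(|x−xᵢ|+|y−yᵢ|) = Σwᵢ|x−xᵢ| + Σwᵢ|y−yᵢ|, so x and y are optimised independently as 1-D weighted medians.
Total weight W = 300; half = 150.
x-coordinate, sorted with cumulative weight:
  x=4 (G, w=60) cum 60
  x=5 (C, w=60) cum 120
  x=6 (B, w=4) cum 124
  x=10 (F, w=9) cum 133
  x=15 (E, w=55) cum 188  ← median
  x=15 (D, w=12) cum 200
  x=20 (A, w=100) cum 300
⇒ x* = 15
y-coordinate, sorted with cumulative weight:
  y=0 (F, w=9) cum 9
  y=5 (C, w=60) cum 69
  y=6 (G, w=60) cum 129
  y=16 (D, w=12) cum 141
  y=17 (A, w=100) cum 241  ← median
  y=18 (E, w=55) cum 296
  y=19 (B, w=4) cum 300
⇒ y* = 17

(15, 17)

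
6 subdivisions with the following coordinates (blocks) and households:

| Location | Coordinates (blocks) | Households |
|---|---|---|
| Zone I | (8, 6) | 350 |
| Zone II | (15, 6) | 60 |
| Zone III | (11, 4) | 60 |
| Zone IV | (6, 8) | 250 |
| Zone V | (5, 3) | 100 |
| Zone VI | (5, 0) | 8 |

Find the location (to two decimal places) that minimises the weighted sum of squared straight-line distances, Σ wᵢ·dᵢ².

(7.73, 6.04)

The minimiser of Σwᵢ‖p−pᵢ‖² is the weighted centroid p* = (Σwᵢpᵢ)/(Σwᵢ).
Σwᵢ = 828.
Σwᵢxᵢ = 350·8 + 60·15 + 60·11 + 250·6 + 100·5 + 8·5 = 6400.
Σwᵢyᵢ = 350·6 + 60·6 + 60·4 + 250·8 + 100·3 + 8·0 = 5000.
x* = 6400/828 = 7.73, y* = 5000/828 = 6.04.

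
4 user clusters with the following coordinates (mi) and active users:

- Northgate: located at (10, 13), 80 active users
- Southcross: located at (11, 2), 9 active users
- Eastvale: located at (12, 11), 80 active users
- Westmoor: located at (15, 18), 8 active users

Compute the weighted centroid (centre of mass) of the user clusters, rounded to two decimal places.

The minimiser of Σwᵢ‖p−pᵢ‖² is the weighted centroid p* = (Σwᵢpᵢ)/(Σwᵢ).
Σwᵢ = 177.
Σwᵢxᵢ = 80·10 + 9·11 + 80·12 + 8·15 = 1979.
Σwᵢyᵢ = 80·13 + 9·2 + 80·11 + 8·18 = 2082.
x* = 1979/177 = 11.18, y* = 2082/177 = 11.76.

(11.18, 11.76)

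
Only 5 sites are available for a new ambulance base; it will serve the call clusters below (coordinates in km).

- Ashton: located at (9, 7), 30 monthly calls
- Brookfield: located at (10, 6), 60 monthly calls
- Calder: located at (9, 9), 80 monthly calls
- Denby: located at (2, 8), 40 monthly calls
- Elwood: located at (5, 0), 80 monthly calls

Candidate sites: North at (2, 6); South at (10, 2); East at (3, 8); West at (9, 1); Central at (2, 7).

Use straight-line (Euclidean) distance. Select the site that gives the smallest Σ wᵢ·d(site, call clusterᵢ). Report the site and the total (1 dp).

Total weighted distance at each candidate:
  North (2, 6): total = 1918.1
  South (10, 2): total = 1789.5
  East (3, 8): total = 1805.6
  West (9, 1): total = 1851.8
  Central (2, 7): total = 1925.4
Minimum is at South with total 1789.5 km.

South, total 1789.5 km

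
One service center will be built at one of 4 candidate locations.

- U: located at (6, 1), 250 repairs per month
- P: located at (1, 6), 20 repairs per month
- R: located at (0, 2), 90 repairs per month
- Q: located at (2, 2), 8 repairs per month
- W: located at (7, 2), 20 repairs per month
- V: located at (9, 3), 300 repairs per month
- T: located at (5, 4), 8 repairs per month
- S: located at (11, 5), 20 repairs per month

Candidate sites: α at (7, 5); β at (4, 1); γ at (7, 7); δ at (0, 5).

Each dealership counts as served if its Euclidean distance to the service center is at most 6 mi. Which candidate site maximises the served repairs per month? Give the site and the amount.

β, covering 696

Coverage radius r = 6 mi; a point is covered iff (Δx)²+(Δy)² ≤ 6² = 36.
  α (7, 5): covers {U, Q, W, V, T, S} → 606
  β (4, 1): covers {U, P, R, Q, W, V, T} → 696
  γ (7, 7): covers {W, V, T, S} → 348
  δ (0, 5): covers {P, R, Q, T} → 126
Maximum coverage at β: 696 repairs per month.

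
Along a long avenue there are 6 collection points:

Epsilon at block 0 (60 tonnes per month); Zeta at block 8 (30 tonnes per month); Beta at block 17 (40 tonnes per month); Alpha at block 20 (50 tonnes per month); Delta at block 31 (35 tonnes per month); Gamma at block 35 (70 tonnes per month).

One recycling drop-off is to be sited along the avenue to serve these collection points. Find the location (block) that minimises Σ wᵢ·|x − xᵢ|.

For a sum of weighted absolute distances on a line, the optimum is the weighted median (not the mean). Total weight W = 285; half-weight = 142.5.
Sort by position and accumulate weight:
  block 0 (Epsilon, w=60) → cum 60
  block 8 (Zeta, w=30) → cum 90
  block 17 (Beta, w=40) → cum 130
  block 20 (Alpha, w=50) → cum 180  ≥ 142.5 → median here
  block 31 (Delta, w=35) → cum 215
  block 35 (Gamma, w=70) → cum 285
Optimal location: block 20.

x = 20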